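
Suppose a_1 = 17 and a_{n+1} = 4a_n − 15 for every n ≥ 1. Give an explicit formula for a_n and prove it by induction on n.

Claim: a_n = 3·4^n + 5.

Base case: a_1 = 17, and 3·4^1 + 5 = 12 + 5 = 17.
Assume a_m = 3·4^m + 5 for some m ≥ 1.
Then a_{m+1} = 4a_m − 15 = 4·(3·4^m + 5) − 15 = 12·4^m + 20 − 15 = 3·4^{m+1} + 5.
By induction, a_n = 3·4^n + 5 for all n ≥ 1.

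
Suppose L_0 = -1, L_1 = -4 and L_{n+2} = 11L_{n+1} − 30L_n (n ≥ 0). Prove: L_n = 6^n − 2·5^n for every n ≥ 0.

Base cases: L_0 = -1 and 6^0 − 2·5^0 = -1; L_1 = -4 and 6^1 − 2·5^1 = -4.
Assume L_j = 6^j − 2·5^j for all 0 ≤ j ≤ k, where k ≥ 1.
Then L_{k+1} = 11L_k − 30L_{k−1} = 11·(6^k − 2·5^k) − 30·(6^{k−1} − 2·5^{k−1}) = (11·6 − 30)6^{k−1} − 2·(11·5 − 30)5^{k−1} = 36·6^{k−1} − 50·5^{k−1} = 6^{k+1} − 2·5^{k+1}.
This completes the inductive step, so L_n = 6^n − 2·5^n for all n ≥ 0.

L_n = 6^n − 2·5^n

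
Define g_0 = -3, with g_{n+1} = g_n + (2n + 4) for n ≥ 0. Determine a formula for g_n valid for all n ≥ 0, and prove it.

Claim: g_n = n^2 + 3n − 3.

Base case: g_0 = -3, and 0^2 + 3·0 − 3 = -3.
Assume g_k = k^2 + 3k − 3.
Then g_{k+1} = g_k + (2k + 4) = (k^2 + 3k − 3) + (2k + 4) = k^2 + 5k + 1,
and (k+1)^2 + 3·(k+1) − 3 = k^2 + 5k + 1.
By induction, g_n = n^2 + 3n − 3 for all n ≥ 0.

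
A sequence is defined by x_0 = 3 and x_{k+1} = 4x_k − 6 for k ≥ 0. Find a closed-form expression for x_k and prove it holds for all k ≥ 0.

Claim: x_k = 4^k + 2.

Base case: x_0 = 3, and 4^0 + 2 = 1 + 2 = 3.
Assume x_r = 4^r + 2 for some r ≥ 0.
Then x_{r+1} = 4x_r − 6 = 4·(4^r + 2) − 6 = 4^{r+1} + 8 − 6 = 4^{r+1} + 2.
This completes the inductive step, so x_k = 4^k + 2 for all k ≥ 0.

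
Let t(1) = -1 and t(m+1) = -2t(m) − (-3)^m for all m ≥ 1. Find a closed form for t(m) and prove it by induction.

Claim: t(m) = -(-2)^m + (-3)^m.

Base case: t(1) = -1, and -(-2)^1 + (-3)^1 = 2 − 3 = -1.
Assume t(j) = -(-2)^j + (-3)^j for some j ≥ 1.
Then t(j+1) = -2t(j) − (-3)^j = -2·(-(-2)^j + (-3)^j) − (-3)^j = -(-2)^{j+1} − 2·(-3)^j − (-3)^j = -(-2)^{j+1} − 3·(-3)^j = -(-2)^{j+1} + (-3)^{j+1}.
So the formula holds for j+1, and by induction t(m) = -(-2)^m + (-3)^m for all m ≥ 1.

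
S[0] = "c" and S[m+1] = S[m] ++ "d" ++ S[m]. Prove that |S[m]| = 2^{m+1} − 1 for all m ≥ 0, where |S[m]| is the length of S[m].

Base case: |S[0]| = 1, and 2^{0+1} − 1 = 1.
Assume |S[r]| = 2^{r+1} − 1.
Then |S[r+1]| = |S[r]| + 1 + |S[r]| = 2|S[r]| + 1 = 2(2^{r+1} − 1) + 1 = 2^{r+2} − 2 + 1 = 2^{r+2} − 1.
This completes the inductive step, so |S[m]| = 2^{m+1} − 1 for all m ≥ 0.

|S[m]| = 2^{m+1} − 1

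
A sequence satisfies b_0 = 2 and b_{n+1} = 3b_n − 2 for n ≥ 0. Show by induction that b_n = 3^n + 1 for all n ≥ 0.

Base case: b_0 = 2, and 3^0 + 1 = 1 + 1 = 2.
Assume b_j = 3^j + 1 for some j ≥ 0.
Then b_{j+1} = 3b_j − 2 = 3·(3^j + 1) − 2 = 3^{j+1} + 3 − 2 = 3^{j+1} + 1.
Hence b_n = 3^n + 1 for every n ≥ 0, by induction.

b_n = 3^n + 1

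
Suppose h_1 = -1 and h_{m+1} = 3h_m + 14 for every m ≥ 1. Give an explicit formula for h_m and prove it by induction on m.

Claim: h_m = 2·3^m − 7.

Base case: h_1 = -1, and 2·3^1 − 7 = 6 − 7 = -1.
Assume h_r = 2·3^r − 7 for some r ≥ 1.
Then h_{r+1} = 3h_r + 14 = 3·(2·3^r − 7) + 14 = 6·3^r − 21 + 14 = 2·3^{r+1} − 7.
By induction, h_m = 2·3^m − 7 for all m ≥ 1.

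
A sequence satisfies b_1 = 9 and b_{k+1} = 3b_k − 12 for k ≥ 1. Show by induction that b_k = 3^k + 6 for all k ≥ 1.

Base case: b_1 = 9, and 3^1 + 6 = 3 + 6 = 9.
Assume b_j = 3^j + 6 for some j ≥ 1.
Then b_{j+1} = 3b_j − 12 = 3·(3^j + 6) − 12 = 3^{j+1} + 18 − 12 = 3^{j+1} + 6.
So the formula holds for j+1, and by induction b_k = 3^k + 6 for all k ≥ 1.

b_k = 3^k + 6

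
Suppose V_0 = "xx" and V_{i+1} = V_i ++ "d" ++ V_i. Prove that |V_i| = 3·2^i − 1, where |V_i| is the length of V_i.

Base case: |V_0| = 2, and 3·2^0 − 1 = 2.
Assume |V_r| = 3·2^r − 1.
Then |V_{r+1}| = |V_r| + 1 + |V_r| = 2|V_r| + 1 = 2(3·2^r − 1) + 1 = 3·2^{r+1} − 2 + 1 = 3·2^{r+1} − 1.
Hence |V_i| = 3·2^i − 1 for every i ≥ 0, by induction.

|V_i| = 3·2^i − 1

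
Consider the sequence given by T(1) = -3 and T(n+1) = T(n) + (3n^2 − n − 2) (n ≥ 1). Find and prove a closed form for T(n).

Claim: T(n) = n^3 − 2n^2 − n − 1.

Base case: T(1) = -3, and 1^3 − 2·1^2 − 1 − 1 = -3.
Assume T(m) = m^3 − 2m^2 − m − 1.
Then T(m+1) = T(m) + (3m^2 − m − 2) = (m^3 − 2m^2 − m − 1) + (3m^2 − m − 2) = m^3 + m^2 − 2m − 3,
and (m+1)^3 − 2·(m+1)^2 − (m+1) − 1 = m^3 + m^2 − 2m − 3.
By induction, T(n) = n^3 − 2n^2 − n − 1 for all n ≥ 1.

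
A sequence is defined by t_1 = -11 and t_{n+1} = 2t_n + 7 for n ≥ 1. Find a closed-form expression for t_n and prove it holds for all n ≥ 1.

Claim: t_n = -2^{n+1} − 7.

Base case: t_1 = -11, and -2^{1+1} − 7 = -4 − 7 = -11.
Assume t_r = -2^{r+1} − 7 for some r ≥ 1.
Then t_{r+1} = 2t_r + 7 = 2·(-2^{r+1} − 7) + 7 = -2^{r+2} − 14 + 7 = -2^{r+2} − 7.
So the formula holds for r+1, and by induction t_n = -2^{n+1} − 7 for all n ≥ 1.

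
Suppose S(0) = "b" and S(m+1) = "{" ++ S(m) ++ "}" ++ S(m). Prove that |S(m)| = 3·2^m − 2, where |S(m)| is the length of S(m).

Base case: |S(0)| = 1, and 3·2^0 − 2 = 1.
Assume |S(j)| = 3·2^j − 2.
Then |S(j+1)| = 1 + |S(j)| + 1 + |S(j)| = 2|S(j)| + 2 = 2(3·2^j − 2) + 2 = 3·2^{j+1} − 4 + 2 = 3·2^{j+1} − 2.
By induction, |S(m)| = 3·2^m − 2 for all m ≥ 0.

|S(m)| = 3·2^m − 2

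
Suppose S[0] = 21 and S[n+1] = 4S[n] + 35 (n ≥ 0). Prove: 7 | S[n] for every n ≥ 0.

Base case: S[0] = 21 = 7·3, so 7 | S[0].
Assume 7 | S[k], so S[k] = 7t for some integer t.
Then S[k+1] = 4S[k] + 35 = 4·(7t) + 35 = 7(4t + 5), so 7 | S[k+1].
So the property holds for k+1, and by induction 7 | S[n] for all n ≥ 0.

7 | S[n]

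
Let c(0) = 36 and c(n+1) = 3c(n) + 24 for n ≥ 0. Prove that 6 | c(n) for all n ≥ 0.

Base case: c(0) = 36 = 6·6, so 6 | c(0).
Assume 6 | c(m), so c(m) = 6t for some integer t.
Then c(m+1) = 3c(m) + 24 = 3·(6t) + 24 = 6(3t + 4), so 6 | c(m+1).
This completes the inductive step, so 6 | c(n) for all n ≥ 0.

6 | c(n)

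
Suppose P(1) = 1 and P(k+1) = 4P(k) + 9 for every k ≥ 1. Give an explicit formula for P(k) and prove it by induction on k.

Claim: P(k) = 4^k − 3.

Base case: P(1) = 1, and 4^1 − 3 = 4 − 3 = 1.
Assume P(r) = 4^r − 3 for some r ≥ 1.
Then P(r+1) = 4P(r) + 9 = 4·(4^r − 3) + 9 = 4^{r+1} − 12 + 9 = 4^{r+1} − 3.
By induction, P(k) = 4^k − 3 for all k ≥ 1.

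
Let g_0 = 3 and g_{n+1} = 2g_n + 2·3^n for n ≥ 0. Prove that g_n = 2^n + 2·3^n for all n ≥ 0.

Base case: g_0 = 3, and 2^0 + 2·3^0 = 1 + 2 = 3.
Assume g_r = 2^r + 2·3^r for some r ≥ 0.
Then g_{r+1} = 2g_r + 2·3^r = 2·(2^r + 2·3^r) + 2·3^r = 2^{r+1} + 4·3^r + 2·3^r = 2^{r+1} + 6·3^r = 2^{r+1} + 2·3^{r+1}.
So the formula holds for r+1, and by induction g_n = 2^n + 2·3^n for all n ≥ 0.

g_n = 2^n + 2·3^n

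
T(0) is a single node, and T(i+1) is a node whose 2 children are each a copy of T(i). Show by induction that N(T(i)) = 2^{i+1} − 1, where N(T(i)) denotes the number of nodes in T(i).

Base case: N(T(0)) = 1, and 2^{0+1} − 1 = 1.
Assume N(T(m)) = 2^{m+1} − 1.
Then N(T(m+1)) = 1 + 2N(T(m)) = 1 + 2(2^{m+1} − 1) = 2^{m+2} − 2 + 1 = 2^{m+2} − 1.
This completes the inductive step, so N(T(i)) = 2^{i+1} − 1 for all i ≥ 0.

N(T(i)) = 2^{i+1} − 1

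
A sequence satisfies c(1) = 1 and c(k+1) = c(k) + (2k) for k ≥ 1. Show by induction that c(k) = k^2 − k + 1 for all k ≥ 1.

Base case: c(1) = 1, and 1^2 − 1 + 1 = 1.
Assume c(r) = r^2 − r + 1.
Then c(r+1) = c(r) + (2r) = (r^2 − r + 1) + (2r) = r^2 + r + 1,
and (r+1)^2 − (r+1) + 1 = r^2 + r + 1.
Hence c(k) = k^2 − k + 1 for every k ≥ 1, by induction.

c(k) = k^2 − k + 1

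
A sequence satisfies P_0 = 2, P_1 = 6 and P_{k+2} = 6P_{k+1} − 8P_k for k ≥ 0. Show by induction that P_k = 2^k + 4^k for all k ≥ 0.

Base cases: P_0 = 2 and 2^0 + 4^0 = 2; P_1 = 6 and 2^1 + 4^1 = 6.
Assume P_i = 2^i + 4^i for all 0 ≤ i ≤ j, where j ≥ 1.
Then P_{j+1} = 6P_j − 8P_{j−1} = 6·(2^j + 4^j) − 8·(2^{j−1} + 4^{j−1}) = (6·2 − 8)2^{j−1} + (6·4 − 8)4^{j−1} = 4·2^{j−1} + 16·4^{j−1} = 2^{j+1} + 4^{j+1}.
So the formula holds for j+1, and by strong induction P_k = 2^k + 4^k for all k ≥ 0.

P_k = 2^k + 4^k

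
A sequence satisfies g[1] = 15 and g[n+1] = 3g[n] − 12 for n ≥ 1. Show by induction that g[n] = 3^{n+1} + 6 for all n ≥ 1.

Base case: g[1] = 15, and 3^{1+1} + 6 = 9 + 6 = 15.
Assume g[m] = 3^{m+1} + 6 for some m ≥ 1.
Then g[m+1] = 3g[m] − 12 = 3·(3^{m+1} + 6) − 12 = 3^{m+2} + 18 − 12 = 3^{m+2} + 6.
By induction, g[n] = 3^{n+1} + 6 for all n ≥ 1.

g[n] = 3^{n+1} + 6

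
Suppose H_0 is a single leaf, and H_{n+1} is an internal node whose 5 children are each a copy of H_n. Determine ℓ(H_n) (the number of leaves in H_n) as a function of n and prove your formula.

Claim: ℓ(H_n) = 5^n.

Base case: ℓ(H_0) = 1, and 5^0 = 1.
Assume ℓ(H_r) = 5^r.
Then ℓ(H_{r+1}) = 5·ℓ(H_r) = 5·5^r = 5^{r+1}.
So the formula holds for r+1, and by induction ℓ(H_n) = 5^n for all n ≥ 0.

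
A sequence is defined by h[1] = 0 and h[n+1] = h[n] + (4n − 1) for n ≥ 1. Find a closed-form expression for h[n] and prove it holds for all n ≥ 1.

Claim: h[n] = 2n^2 − 3n + 1.

Base case: h[1] = 0, and 2·1^2 − 3·1 + 1 = 0.
Assume h[k] = 2k^2 − 3k + 1.
Then h[k+1] = h[k] + (4k − 1) = (2k^2 − 3k + 1) + (4k − 1) = 2k^2 + k,
and 2·(k+1)^2 − 3·(k+1) + 1 = 2k^2 + k.
Hence h[n] = 2n^2 − 3n + 1 for every n ≥ 1, by induction.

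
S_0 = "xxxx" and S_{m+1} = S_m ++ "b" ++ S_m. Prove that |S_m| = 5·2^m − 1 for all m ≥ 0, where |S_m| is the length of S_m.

Base case: |S_0| = 4, and 5·2^0 − 1 = 4.
Assume |S_r| = 5·2^r − 1.
Then |S_{r+1}| = |S_r| + 1 + |S_r| = 2|S_r| + 1 = 2(5·2^r − 1) + 1 = 5·2^{r+1} − 2 + 1 = 5·2^{r+1} − 1.
Hence |S_m| = 5·2^m − 1 for every m ≥ 0, by induction.

|S_m| = 5·2^m − 1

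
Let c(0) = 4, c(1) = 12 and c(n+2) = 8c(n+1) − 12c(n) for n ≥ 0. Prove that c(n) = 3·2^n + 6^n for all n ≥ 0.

Base cases: c(0) = 4 and 3·2^0 + 6^0 = 4; c(1) = 12 and 3·2^1 + 6^1 = 12.
Assume c(j) = 3·2^j + 6^j for all 0 ≤ j ≤ k, where k ≥ 1.
Then c(k+1) = 8c(k) − 12c(k−1) = 8·(3·2^k + 6^k) − 12·(3·2^{k−1} + 6^{k−1}) = 3·(8·2 − 12)2^{k−1} + (8·6 − 12)6^{k−1} = 12·2^{k−1} + 36·6^{k−1} = 3·2^{k+1} + 6^{k+1}.
This completes the inductive step, so c(n) = 3·2^n + 6^n for all n ≥ 0.

c(n) = 3·2^n + 6^n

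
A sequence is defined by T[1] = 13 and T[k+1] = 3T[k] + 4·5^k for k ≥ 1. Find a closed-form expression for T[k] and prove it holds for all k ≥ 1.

Claim: T[k] = 3^k + 2·5^k.

Base case: T[1] = 13, and 3^1 + 2·5^1 = 3 + 10 = 13.
Assume T[r] = 3^r + 2·5^r for some r ≥ 1.
Then T[r+1] = 3T[r] + 4·5^r = 3·(3^r + 2·5^r) + 4·5^r = 3^{r+1} + 6·5^r + 4·5^r = 3^{r+1} + 10·5^r = 3^{r+1} + 2·5^{r+1}.
So the formula holds for r+1, and by induction T[k] = 3^k + 2·5^k for all k ≥ 1.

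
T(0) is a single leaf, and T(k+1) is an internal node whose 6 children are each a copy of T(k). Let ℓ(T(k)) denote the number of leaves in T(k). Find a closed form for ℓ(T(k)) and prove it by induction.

Claim: ℓ(T(k)) = 6^k.

Base case: ℓ(T(0)) = 1, and 6^0 = 1.
Assume ℓ(T(j)) = 6^j.
Then ℓ(T(j+1)) = 6·ℓ(T(j)) = 6·6^j = 6^{j+1}.
So the formula holds for j+1, and by induction ℓ(T(k)) = 6^k for all k ≥ 0.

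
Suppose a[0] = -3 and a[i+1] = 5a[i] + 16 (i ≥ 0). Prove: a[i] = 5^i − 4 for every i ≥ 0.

Base case: a[0] = -3, and 5^0 − 4 = 1 − 4 = -3.
Assume a[j] = 5^j − 4 for some j ≥ 0.
Then a[j+1] = 5a[j] + 16 = 5·(5^j − 4) + 16 = 5^{j+1} − 20 + 16 = 5^{j+1} − 4.
By induction, a[i] = 5^i − 4 for all i ≥ 0.

a[i] = 5^i − 4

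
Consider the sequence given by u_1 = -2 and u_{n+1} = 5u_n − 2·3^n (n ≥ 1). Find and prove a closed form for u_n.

Claim: u_n = -5^n + 3^n.

Base case: u_1 = -2, and -5^1 + 3^1 = -5 + 3 = -2.
Assume u_r = -5^r + 3^r for some r ≥ 1.
Then u_{r+1} = 5u_r − 2·3^r = 5·(-5^r + 3^r) − 2·3^r = -5^{r+1} + 5·3^r − 2·3^r = -5^{r+1} + 3·3^r = -5^{r+1} + 3^{r+1}.
By induction, u_n = -5^n + 3^n for all n ≥ 1.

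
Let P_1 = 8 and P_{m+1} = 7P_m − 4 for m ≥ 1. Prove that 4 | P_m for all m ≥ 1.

Base case: P_1 = 8 = 4·2, so 4 | P_1.
Assume 4 | P_k, so P_k = 4t for some integer t.
Then P_{k+1} = 7P_k − 4 = 7·(4t) − 4 = 4(7t − 1), so 4 | P_{k+1}.
Hence 4 | P_m for every m ≥ 1, by induction.

4 | P_m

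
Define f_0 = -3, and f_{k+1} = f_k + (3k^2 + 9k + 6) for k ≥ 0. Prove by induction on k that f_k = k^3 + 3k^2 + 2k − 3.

Base case: f_0 = -3, and 0^3 + 3·0^2 + 2·0 − 3 = -3.
Assume f_m = m^3 + 3m^2 + 2m − 3.
Then f_{m+1} = f_m + (3m^2 + 9m + 6) = (m^3 + 3m^2 + 2m − 3) + (3m^2 + 9m + 6) = m^3 + 6m^2 + 11m + 3,
and (m+1)^3 + 3·(m+1)^2 + 2·(m+1) − 3 = m^3 + 6m^2 + 11m + 3.
This completes the inductive step, so f_k = k^3 + 3k^2 + 2k − 3 for all k ≥ 0.

f_k = k^3 + 3k^2 + 2k − 3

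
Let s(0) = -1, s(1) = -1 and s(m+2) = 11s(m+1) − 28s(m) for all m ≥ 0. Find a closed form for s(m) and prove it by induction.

Claim: s(m) = 7^m − 2·4^m.

Base cases: s(0) = -1 and 7^0 − 2·4^0 = -1; s(1) = -1 and 7^1 − 2·4^1 = -1.
Assume s(j) = 7^j − 2·4^j for all 0 ≤ j ≤ k, where k ≥ 1.
Then s(k+1) = 11s(k) − 28s(k−1) = 11·(7^k − 2·4^k) − 28·(7^{k−1} − 2·4^{k−1}) = (11·7 − 28)7^{k−1} − 2·(11·4 − 28)4^{k−1} = 49·7^{k−1} − 32·4^{k−1} = 7^{k+1} − 2·4^{k+1}.
This completes the inductive step, so s(m) = 7^m − 2·4^m for all m ≥ 0.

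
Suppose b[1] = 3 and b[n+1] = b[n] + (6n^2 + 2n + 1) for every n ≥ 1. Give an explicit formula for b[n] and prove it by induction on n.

Claim: b[n] = 2n^3 − 2n^2 + n + 2.

Base case: b[1] = 3, and 2·1^3 − 2·1^2 + 1 + 2 = 3.
Assume b[r] = 2r^3 − 2r^2 + r + 2.
Then b[r+1] = b[r] + (6r^2 + 2r + 1) = (2r^3 − 2r^2 + r + 2) + (6r^2 + 2r + 1) = 2r^3 + 4r^2 + 3r + 3,
and 2·(r+1)^3 − 2·(r+1)^2 + (r+1) + 2 = 2r^3 + 4r^2 + 3r + 3.
By induction, b[n] = 2n^3 − 2n^2 + n + 2 for all n ≥ 1.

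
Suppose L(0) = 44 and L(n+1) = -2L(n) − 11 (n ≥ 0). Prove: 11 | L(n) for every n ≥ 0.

Base case: L(0) = 44 = 11·4, so 11 | L(0).
Assume 11 | L(m), so L(m) = 11t for some integer t.
Then L(m+1) = -2L(m) − 11 = -2·(11t) − 11 = 11(-2t − 1), so 11 | L(m+1).
This completes the inductive step, so 11 | L(n) for all n ≥ 0.

11 | L(n)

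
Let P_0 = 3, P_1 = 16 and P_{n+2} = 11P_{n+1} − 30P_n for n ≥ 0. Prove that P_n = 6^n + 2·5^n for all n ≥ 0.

Base cases: P_0 = 3 and 6^0 + 2·5^0 = 3; P_1 = 16 and 6^1 + 2·5^1 = 16.
Assume P_j = 6^j + 2·5^j for all 0 ≤ j ≤ r, where r ≥ 1.
Then P_{r+1} = 11P_r − 30P_{r−1} = 11·(6^r + 2·5^r) − 30·(6^{r−1} + 2·5^{r−1}) = (11·6 − 30)6^{r−1} + 2·(11·5 − 30)5^{r−1} = 36·6^{r−1} + 50·5^{r−1} = 6^{r+1} + 2·5^{r+1}.
So the formula holds for r+1, and by strong induction P_n = 6^n + 2·5^n for all n ≥ 0.

P_n = 6^n + 2·5^n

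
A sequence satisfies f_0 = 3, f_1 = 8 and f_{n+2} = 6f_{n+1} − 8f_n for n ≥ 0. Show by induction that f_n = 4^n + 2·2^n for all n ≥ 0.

Base cases: f_0 = 3 and 4^0 + 2·2^0 = 3; f_1 = 8 and 4^1 + 2·2^1 = 8.
Assume f_i = 4^i + 2·2^i for all 0 ≤ i ≤ j, where j ≥ 1.
Then f_{j+1} = 6f_j − 8f_{j−1} = 6·(4^j + 2·2^j) − 8·(4^{j−1} + 2·2^{j−1}) = (6·4 − 8)4^{j−1} + 2·(6·2 − 8)2^{j−1} = 16·4^{j−1} + 8·2^{j−1} = 4^{j+1} + 2·2^{j+1}.
So the formula holds for j+1, and by strong induction f_n = 4^n + 2·2^n for all n ≥ 0.

f_n = 4^n + 2·2^n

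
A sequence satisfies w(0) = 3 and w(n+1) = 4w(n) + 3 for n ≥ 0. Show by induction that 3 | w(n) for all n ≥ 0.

Base case: w(0) = 3 = 3·1, so 3 | w(0).
Assume 3 | w(r), so w(r) = 3t for some integer t.
Then w(r+1) = 4w(r) + 3 = 4·(3t) + 3 = 3(4t + 1), so 3 | w(r+1).
This completes the inductive step, so 3 | w(n) for all n ≥ 0.

3 | w(n)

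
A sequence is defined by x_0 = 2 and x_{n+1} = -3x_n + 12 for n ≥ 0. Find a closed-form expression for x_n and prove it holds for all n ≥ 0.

Claim: x_n = -(-3)^n + 3.

Base case: x_0 = 2, and -(-3)^0 + 3 = -1 + 3 = 2.
Assume x_m = -(-3)^m + 3 for some m ≥ 0.
Then x_{m+1} = -3x_m + 12 = -3·(-(-3)^m + 3) + 12 = 3·(-3)^m − 9 + 12 = -(-3)^{m+1} + 3.
By induction, x_n = -(-3)^n + 3 for all n ≥ 0.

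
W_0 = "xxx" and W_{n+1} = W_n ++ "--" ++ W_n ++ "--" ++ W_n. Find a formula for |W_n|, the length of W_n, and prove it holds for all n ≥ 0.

Claim: |W_n| = 5·3^n − 2.

Base case: |W_0| = 3, and 5·3^0 − 2 = 3.
Assume |W_k| = 5·3^k − 2.
Then |W_{k+1}| = 3|W_k| + 4 = 3(5·3^k − 2) + 4 = 5·3^{k+1} − 6 + 4 = 5·3^{k+1} − 2.
By induction, |W_n| = 5·3^n − 2 for all n ≥ 0.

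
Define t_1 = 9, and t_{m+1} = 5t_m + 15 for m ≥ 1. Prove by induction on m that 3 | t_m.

Base case: t_1 = 9 = 3·3, so 3 | t_1.
Assume 3 | t_k, so t_k = 3s for some integer s.
Then t_{k+1} = 5t_k + 15 = 5·(3s) + 15 = 3(5s + 5), so 3 | t_{k+1}.
So the property holds for k+1, and by induction 3 | t_m for all m ≥ 1.

3 | t_m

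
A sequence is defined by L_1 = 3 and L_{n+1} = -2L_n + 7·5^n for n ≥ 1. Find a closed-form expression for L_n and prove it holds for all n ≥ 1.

Claim: L_n = (-2)^n + 5^n.

Base case: L_1 = 3, and (-2)^1 + 5^1 = -2 + 5 = 3.
Assume L_r = (-2)^r + 5^r for some r ≥ 1.
Then L_{r+1} = -2L_r + 7·5^r = -2·((-2)^r + 5^r) + 7·5^r = (-2)^{r+1} − 2·5^r + 7·5^r = (-2)^{r+1} + 5·5^r = (-2)^{r+1} + 5^{r+1}.
Hence L_n = (-2)^n + 5^n for every n ≥ 1, by induction.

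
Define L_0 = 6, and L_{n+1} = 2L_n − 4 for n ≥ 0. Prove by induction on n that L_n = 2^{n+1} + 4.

Base case: L_0 = 6, and 2^{0+1} + 4 = 2 + 4 = 6.
Assume L_j = 2^{j+1} + 4 for some j ≥ 0.
Then L_{j+1} = 2L_j − 4 = 2·(2^{j+1} + 4) − 4 = 2^{j+2} + 8 − 4 = 2^{j+2} + 4.
Hence L_n = 2^{n+1} + 4 for every n ≥ 0, by induction.

L_n = 2^{n+1} + 4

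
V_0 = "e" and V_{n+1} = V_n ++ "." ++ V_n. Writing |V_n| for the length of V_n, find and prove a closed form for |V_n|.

Claim: |V_n| = 2^{n+1} − 1.

Base case: |V_0| = 1, and 2^{0+1} − 1 = 1.
Assume |V_j| = 2^{j+1} − 1.
Then |V_{j+1}| = |V_j| + 1 + |V_j| = 2|V_j| + 1 = 2(2^{j+1} − 1) + 1 = 2^{j+2} − 2 + 1 = 2^{j+2} − 1.
This completes the inductive step, so |V_n| = 2^{n+1} − 1 for all n ≥ 0.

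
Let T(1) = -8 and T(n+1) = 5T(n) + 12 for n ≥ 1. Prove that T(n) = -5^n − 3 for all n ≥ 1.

Base case: T(1) = -8, and -5^1 − 3 = -5 − 3 = -8.
Assume T(k) = -5^k − 3 for some k ≥ 1.
Then T(k+1) = 5T(k) + 12 = 5·(-5^k − 3) + 12 = -5^{k+1} − 15 + 12 = -5^{k+1} − 3.
By induction, T(n) = -5^n − 3 for all n ≥ 1.

T(n) = -5^n − 3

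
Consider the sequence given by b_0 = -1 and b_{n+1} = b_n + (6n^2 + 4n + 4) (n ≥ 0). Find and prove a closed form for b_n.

Claim: b_n = 2n^3 − n^2 + 3n − 1.

Base case: b_0 = -1, and 2·0^3 − 0^2 + 3·0 − 1 = -1.
Assume b_j = 2j^3 − j^2 + 3j − 1.
Then b_{j+1} = b_j + (6j^2 + 4j + 4) = (2j^3 − j^2 + 3j − 1) + (6j^2 + 4j + 4) = 2j^3 + 5j^2 + 7j + 3,
and 2·(j+1)^3 − (j+1)^2 + 3·(j+1) − 1 = 2j^3 + 5j^2 + 7j + 3.
By induction, b_n = 2n^3 − n^2 + 3n − 1 for all n ≥ 0.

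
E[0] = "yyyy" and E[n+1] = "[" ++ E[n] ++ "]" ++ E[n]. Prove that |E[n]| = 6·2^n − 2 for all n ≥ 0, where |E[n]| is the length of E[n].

Base case: |E[0]| = 4, and 6·2^0 − 2 = 4.
Assume |E[m]| = 6·2^m − 2.
Then |E[m+1]| = 1 + |E[m]| + 1 + |E[m]| = 2|E[m]| + 2 = 2(6·2^m − 2) + 2 = 6·2^{m+1} − 4 + 2 = 6·2^{m+1} − 2.
By induction, |E[n]| = 6·2^n − 2 for all n ≥ 0.

|E[n]| = 6·2^n − 2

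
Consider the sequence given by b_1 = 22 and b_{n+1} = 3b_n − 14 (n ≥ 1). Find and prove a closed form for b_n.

Claim: b_n = 5·3^n + 7.

Base case: b_1 = 22, and 5·3^1 + 7 = 15 + 7 = 22.
Assume b_m = 5·3^m + 7 for some m ≥ 1.
Then b_{m+1} = 3b_m − 14 = 3·(5·3^m + 7) − 14 = 15·3^m + 21 − 14 = 5·3^{m+1} + 7.
Hence b_n = 5·3^n + 7 for every n ≥ 1, by induction.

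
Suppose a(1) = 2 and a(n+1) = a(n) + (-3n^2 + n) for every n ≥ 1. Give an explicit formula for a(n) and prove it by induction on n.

Claim: a(n) = -n^3 + 2n^2 − n + 2.

Base case: a(1) = 2, and -1^3 + 2·1^2 − 1 + 2 = 2.
Assume a(j) = -j^3 + 2j^2 − j + 2.
Then a(j+1) = a(j) + (-3j^2 + j) = (-j^3 + 2j^2 − j + 2) + (-3j^2 + j) = -j^3 − j^2 + 2,
and -(j+1)^3 + 2·(j+1)^2 − (j+1) + 2 = -j^3 − j^2 + 2.
By induction, a(n) = -n^3 + 2n^2 − n + 2 for all n ≥ 1.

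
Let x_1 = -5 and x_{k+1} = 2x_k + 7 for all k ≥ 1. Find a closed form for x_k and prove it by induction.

Claim: x_k = 2^k − 7.

Base case: x_1 = -5, and 2^1 − 7 = 2 − 7 = -5.
Assume x_r = 2^r − 7 for some r ≥ 1.
Then x_{r+1} = 2x_r + 7 = 2·(2^r − 7) + 7 = 2^{r+1} − 14 + 7 = 2^{r+1} − 7.
This completes the inductive step, so x_k = 2^k − 7 for all k ≥ 1.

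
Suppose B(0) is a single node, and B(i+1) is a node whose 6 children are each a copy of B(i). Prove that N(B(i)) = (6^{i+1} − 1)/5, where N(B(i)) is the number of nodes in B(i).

Base case: N(B(0)) = 1, and (6^{0+1} − 1)/5 = 1.
Assume N(B(m)) = (6^{m+1} − 1)/5.
Then N(B(m+1)) = 1 + 6N(B(m)) = 1 + 6·(6^{m+1} − 1)/5 = 1 + (6^{m+2} − 6)/5 = (5 + 6^{m+2} − 6)/5 = (6^{m+2} − 1)/5.
So the formula holds for m+1, and by induction N(B(i)) = (6^{i+1} − 1)/5 for all i ≥ 0.

N(B(i)) = (6^{i+1} − 1)/5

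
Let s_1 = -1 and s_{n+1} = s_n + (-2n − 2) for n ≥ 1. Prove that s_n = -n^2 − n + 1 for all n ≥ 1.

Base case: s_1 = -1, and -1^2 − 1 + 1 = -1.
Assume s_j = -j^2 − j + 1.
Then s_{j+1} = s_j + (-2j − 2) = (-j^2 − j + 1) + (-2j − 2) = -j^2 − 3j − 1,
and -(j+1)^2 − (j+1) + 1 = -j^2 − 3j − 1.
Hence s_n = -n^2 − n + 1 for every n ≥ 1, by induction.

s_n = -n^2 − n + 1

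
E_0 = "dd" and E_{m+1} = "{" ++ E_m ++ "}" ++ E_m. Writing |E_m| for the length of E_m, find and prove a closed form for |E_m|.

Claim: |E_m| = 2^{m+2} − 2.

Base case: |E_0| = 2, and 2^{0+2} − 2 = 2.
Assume |E_k| = 2^{k+2} − 2.
Then |E_{k+1}| = 1 + |E_k| + 1 + |E_k| = 2|E_k| + 2 = 2(2^{k+2} − 2) + 2 = 2^{k+3} − 4 + 2 = 2^{k+3} − 2.
By induction, |E_m| = 2^{m+2} − 2 for all m ≥ 0.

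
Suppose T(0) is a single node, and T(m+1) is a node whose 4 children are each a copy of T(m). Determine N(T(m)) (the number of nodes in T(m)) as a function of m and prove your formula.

Claim: N(T(m)) = (4^{m+1} − 1)/3.

Base case: N(T(0)) = 1, and (4^{0+1} − 1)/3 = 1.
Assume N(T(j)) = (4^{j+1} − 1)/3.
Then N(T(j+1)) = 1 + 4N(T(j)) = 1 + 4·(4^{j+1} − 1)/3 = 1 + (4^{j+2} − 4)/3 = (3 + 4^{j+2} − 4)/3 = (4^{j+2} − 1)/3.
Hence N(T(m)) = (4^{m+1} − 1)/3 for every m ≥ 0, by induction.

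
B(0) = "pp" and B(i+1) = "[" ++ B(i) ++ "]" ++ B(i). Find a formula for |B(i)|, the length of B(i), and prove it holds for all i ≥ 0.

Claim: |B(i)| = 2^{i+2} − 2.

Base case: |B(0)| = 2, and 2^{0+2} − 2 = 2.
Assume |B(j)| = 2^{j+2} − 2.
Then |B(j+1)| = 1 + |B(j)| + 1 + |B(j)| = 2|B(j)| + 2 = 2(2^{j+2} − 2) + 2 = 2^{j+3} − 4 + 2 = 2^{j+3} − 2.
So the formula holds for j+1, and by induction |B(i)| = 2^{i+2} − 2 for all i ≥ 0.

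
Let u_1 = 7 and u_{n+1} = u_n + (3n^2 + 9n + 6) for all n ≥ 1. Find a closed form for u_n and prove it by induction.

Claim: u_n = n^3 + 3n^2 + 2n + 1.

Base case: u_1 = 7, and 1^3 + 3·1^2 + 2·1 + 1 = 7.
Assume u_m = m^3 + 3m^2 + 2m + 1.
Then u_{m+1} = u_m + (3m^2 + 9m + 6) = (m^3 + 3m^2 + 2m + 1) + (3m^2 + 9m + 6) = m^3 + 6m^2 + 11m + 7,
and (m+1)^3 + 3·(m+1)^2 + 2·(m+1) + 1 = m^3 + 6m^2 + 11m + 7.
This completes the inductive step, so u_n = n^3 + 3n^2 + 2n + 1 for all n ≥ 1.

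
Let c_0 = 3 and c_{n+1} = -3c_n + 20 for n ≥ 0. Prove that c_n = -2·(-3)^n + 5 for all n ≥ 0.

Base case: c_0 = 3, and -2·(-3)^0 + 5 = -2 + 5 = 3.
Assume c_m = -2·(-3)^m + 5 for some m ≥ 0.
Then c_{m+1} = -3c_m + 20 = -3·(-2·(-3)^m + 5) + 20 = 6·(-3)^m − 15 + 20 = -2·(-3)^{m+1} + 5.
Hence c_n = -2·(-3)^n + 5 for every n ≥ 0, by induction.

c_n = -2·(-3)^n + 5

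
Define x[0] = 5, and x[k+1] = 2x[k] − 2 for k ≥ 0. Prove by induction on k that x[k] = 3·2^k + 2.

Base case: x[0] = 5, and 3·2^0 + 2 = 3 + 2 = 5.
Assume x[j] = 3·2^j + 2 for some j ≥ 0.
Then x[j+1] = 2x[j] − 2 = 2·(3·2^j + 2) − 2 = 6·2^j + 4 − 2 = 3·2^{j+1} + 2.
Hence x[k] = 3·2^k + 2 for every k ≥ 0, by induction.

x[k] = 3·2^k + 2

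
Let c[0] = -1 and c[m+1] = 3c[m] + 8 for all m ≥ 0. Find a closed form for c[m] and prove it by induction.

Claim: c[m] = 3^{m+1} − 4.

Base case: c[0] = -1, and 3^{0+1} − 4 = 3 − 4 = -1.
Assume c[r] = 3^{r+1} − 4 for some r ≥ 0.
Then c[r+1] = 3c[r] + 8 = 3·(3^{r+1} − 4) + 8 = 3^{r+2} − 12 + 8 = 3^{r+2} − 4.
By induction, c[m] = 3^{m+1} − 4 for all m ≥ 0.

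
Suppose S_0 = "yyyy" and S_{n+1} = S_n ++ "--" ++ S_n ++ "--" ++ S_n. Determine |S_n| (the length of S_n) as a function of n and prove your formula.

Claim: |S_n| = 6·3^n − 2.

Base case: |S_0| = 4, and 6·3^0 − 2 = 4.
Assume |S_j| = 6·3^j − 2.
Then |S_{j+1}| = 3|S_j| + 4 = 3(6·3^j − 2) + 4 = 6·3^{j+1} − 6 + 4 = 6·3^{j+1} − 2.
By induction, |S_n| = 6·3^n − 2 for all n ≥ 0.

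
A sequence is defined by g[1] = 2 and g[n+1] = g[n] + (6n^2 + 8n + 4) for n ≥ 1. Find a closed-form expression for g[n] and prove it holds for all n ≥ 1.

Claim: g[n] = 2n^3 + n^2 + n − 2.

Base case: g[1] = 2, and 2·1^3 + 1^2 + 1 − 2 = 2.
Assume g[m] = 2m^3 + m^2 + m − 2.
Then g[m+1] = g[m] + (6m^2 + 8m + 4) = (2m^3 + m^2 + m − 2) + (6m^2 + 8m + 4) = 2m^3 + 7m^2 + 9m + 2,
and 2·(m+1)^3 + (m+1)^2 + (m+1) − 2 = 2m^3 + 7m^2 + 9m + 2.
Hence g[n] = 2n^3 + n^2 + n − 2 for every n ≥ 1, by induction.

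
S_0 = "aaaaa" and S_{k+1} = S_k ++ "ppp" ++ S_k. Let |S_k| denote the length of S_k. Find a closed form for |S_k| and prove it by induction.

Claim: |S_k| = 2^{k+3} − 3.

Base case: |S_0| = 5, and 2^{0+3} − 3 = 5.
Assume |S_r| = 2^{r+3} − 3.
Then |S_{r+1}| = |S_r| + 3 + |S_r| = 2|S_r| + 3 = 2(2^{r+3} − 3) + 3 = 2^{r+1+3} − 6 + 3 = 2^{r+1+3} − 3.
This completes the inductive step, so |S_k| = 2^{k+3} − 3 for all k ≥ 0.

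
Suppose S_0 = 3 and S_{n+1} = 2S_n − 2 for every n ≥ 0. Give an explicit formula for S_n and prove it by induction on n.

Claim: S_n = 2^n + 2.

Base case: S_0 = 3, and 2^0 + 2 = 1 + 2 = 3.
Assume S_r = 2^r + 2 for some r ≥ 0.
Then S_{r+1} = 2S_r − 2 = 2·(2^r + 2) − 2 = 2^{r+1} + 4 − 2 = 2^{r+1} + 2.
This completes the inductive step, so S_n = 2^n + 2 for all n ≥ 0.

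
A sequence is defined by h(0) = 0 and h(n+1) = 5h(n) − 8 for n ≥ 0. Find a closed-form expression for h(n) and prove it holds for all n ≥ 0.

Claim: h(n) = -2·5^n + 2.

Base case: h(0) = 0, and -2·5^0 + 2 = -2 + 2 = 0.
Assume h(j) = -2·5^j + 2 for some j ≥ 0.
Then h(j+1) = 5h(j) − 8 = 5·(-2·5^j + 2) − 8 = -10·5^j + 10 − 8 = -2·5^{j+1} + 2.
By induction, h(n) = -2·5^n + 2 for all n ≥ 0.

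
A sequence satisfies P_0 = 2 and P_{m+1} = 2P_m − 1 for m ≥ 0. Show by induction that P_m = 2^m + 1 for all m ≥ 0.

Base case: P_0 = 2, and 2^0 + 1 = 1 + 1 = 2.
Assume P_j = 2^j + 1 for some j ≥ 0.
Then P_{j+1} = 2P_j − 1 = 2·(2^j + 1) − 1 = 2^{j+1} + 2 − 1 = 2^{j+1} + 1.
Hence P_m = 2^m + 1 for every m ≥ 0, by induction.

P_m = 2^m + 1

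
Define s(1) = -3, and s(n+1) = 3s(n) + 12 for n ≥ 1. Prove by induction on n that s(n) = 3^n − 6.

Base case: s(1) = -3, and 3^1 − 6 = 3 − 6 = -3.
Assume s(j) = 3^j − 6 for some j ≥ 1.
Then s(j+1) = 3s(j) + 12 = 3·(3^j − 6) + 12 = 3^{j+1} − 18 + 12 = 3^{j+1} − 6.
Hence s(n) = 3^n − 6 for every n ≥ 1, by induction.

s(n) = 3^n − 6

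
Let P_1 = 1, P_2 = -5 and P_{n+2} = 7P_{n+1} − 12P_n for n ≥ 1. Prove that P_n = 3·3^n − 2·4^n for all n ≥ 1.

Base cases: P_1 = 1 and 3·3^1 − 2·4^1 = 1; P_2 = -5 and 3·3^2 − 2·4^2 = -5.
Assume P_i = 3·3^i − 2·4^i for all 1 ≤ i ≤ j, where j ≥ 2.
Then P_{j+1} = 7P_j − 12P_{j−1} = 7·(3·3^j − 2·4^j) − 12·(3·3^{j−1} − 2·4^{j−1}) = 3·(7·3 − 12)3^{j−1} − 2·(7·4 − 12)4^{j−1} = 27·3^{j−1} − 32·4^{j−1} = 3·3^{j+1} − 2·4^{j+1}.
So the formula holds for j+1, and by strong induction P_n = 3·3^n − 2·4^n for all n ≥ 1.

P_n = 3·3^n − 2·4^n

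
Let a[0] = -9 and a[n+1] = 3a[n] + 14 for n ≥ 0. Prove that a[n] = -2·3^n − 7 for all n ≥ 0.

Base case: a[0] = -9, and -2·3^0 − 7 = -2 − 7 = -9.
Assume a[j] = -2·3^j − 7 for some j ≥ 0.
Then a[j+1] = 3a[j] + 14 = 3·(-2·3^j − 7) + 14 = -6·3^j − 21 + 14 = -2·3^{j+1} − 7.
So the formula holds for j+1, and by induction a[n] = -2·3^n − 7 for all n ≥ 0.

a[n] = -2·3^n − 7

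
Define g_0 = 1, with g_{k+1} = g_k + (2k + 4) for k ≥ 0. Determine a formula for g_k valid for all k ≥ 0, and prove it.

Claim: g_k = k^2 + 3k + 1.

Base case: g_0 = 1, and 0^2 + 3·0 + 1 = 1.
Assume g_r = r^2 + 3r + 1.
Then g_{r+1} = g_r + (2r + 4) = (r^2 + 3r + 1) + (2r + 4) = r^2 + 5r + 5,
and (r+1)^2 + 3·(r+1) + 1 = r^2 + 5r + 5.
By induction, g_k = k^2 + 3k + 1 for all k ≥ 0.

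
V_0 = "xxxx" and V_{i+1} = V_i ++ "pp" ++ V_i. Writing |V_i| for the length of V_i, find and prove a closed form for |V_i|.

Claim: |V_i| = 6·2^i − 2.

Base case: |V_0| = 4, and 6·2^0 − 2 = 4.
Assume |V_r| = 6·2^r − 2.
Then |V_{r+1}| = |V_r| + 2 + |V_r| = 2|V_r| + 2 = 2(6·2^r − 2) + 2 = 6·2^{r+1} − 4 + 2 = 6·2^{r+1} − 2.
By induction, |V_i| = 6·2^i − 2 for all i ≥ 0.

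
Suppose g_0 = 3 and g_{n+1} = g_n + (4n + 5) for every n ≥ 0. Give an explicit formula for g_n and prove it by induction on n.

Claim: g_n = 2n^2 + 3n + 3.

Base case: g_0 = 3, and 2·0^2 + 3·0 + 3 = 3.
Assume g_m = 2m^2 + 3m + 3.
Then g_{m+1} = g_m + (4m + 5) = (2m^2 + 3m + 3) + (4m + 5) = 2m^2 + 7m + 8,
and 2·(m+1)^2 + 3·(m+1) + 3 = 2m^2 + 7m + 8.
By induction, g_n = 2n^2 + 3n + 3 for all n ≥ 0.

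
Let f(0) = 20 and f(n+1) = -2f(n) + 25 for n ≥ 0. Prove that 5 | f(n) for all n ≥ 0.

Base case: f(0) = 20 = 5·4, so 5 | f(0).
Assume 5 | f(m), so f(m) = 5t for some integer t.
Then f(m+1) = -2f(m) + 25 = -2·(5t) + 25 = 5(-2t + 5), so 5 | f(m+1).
Hence 5 | f(n) for every n ≥ 0, by induction.

5 | f(n)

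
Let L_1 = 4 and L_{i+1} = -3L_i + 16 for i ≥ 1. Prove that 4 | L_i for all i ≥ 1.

Base case: L_1 = 4 = 4·1, so 4 | L_1.
Assume 4 | L_j, so L_j = 4t for some integer t.
Then L_{j+1} = -3L_j + 16 = -3·(4t) + 16 = 4(-3t + 4), so 4 | L_{j+1}.
So the property holds for j+1, and by induction 4 | L_i for all i ≥ 1.

4 | L_i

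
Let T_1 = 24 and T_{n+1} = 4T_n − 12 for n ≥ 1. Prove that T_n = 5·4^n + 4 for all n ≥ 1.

Base case: T_1 = 24, and 5·4^1 + 4 = 20 + 4 = 24.
Assume T_j = 5·4^j + 4 for some j ≥ 1.
Then T_{j+1} = 4T_j − 12 = 4·(5·4^j + 4) − 12 = 20·4^j + 16 − 12 = 5·4^{j+1} + 4.
Hence T_n = 5·4^n + 4 for every n ≥ 1, by induction.

T_n = 5·4^n + 4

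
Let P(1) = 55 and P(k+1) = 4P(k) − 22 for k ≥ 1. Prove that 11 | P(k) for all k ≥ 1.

Base case: P(1) = 55 = 11·5, so 11 | P(1).
Assume 11 | P(j), so P(j) = 11t for some integer t.
Then P(j+1) = 4P(j) − 22 = 4·(11t) − 22 = 11(4t − 2), so 11 | P(j+1).
By induction, 11 | P(k) for all k ≥ 1.

11 | P(k)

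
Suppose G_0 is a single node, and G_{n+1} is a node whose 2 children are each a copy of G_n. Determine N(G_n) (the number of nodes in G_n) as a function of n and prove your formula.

Claim: N(G_n) = 2^{n+1} − 1.

Base case: N(G_0) = 1, and 2^{0+1} − 1 = 1.
Assume N(G_k) = 2^{k+1} − 1.
Then N(G_{k+1}) = 1 + 2N(G_k) = 1 + 2(2^{k+1} − 1) = 2^{k+2} − 2 + 1 = 2^{k+2} − 1.
By induction, N(G_n) = 2^{n+1} − 1 for all n ≥ 0.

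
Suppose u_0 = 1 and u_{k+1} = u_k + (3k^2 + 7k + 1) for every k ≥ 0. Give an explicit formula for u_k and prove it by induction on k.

Claim: u_k = k^3 + 2k^2 − 2k + 1.

Base case: u_0 = 1, and 0^3 + 2·0^2 − 2·0 + 1 = 1.
Assume u_r = r^3 + 2r^2 − 2r + 1.
Then u_{r+1} = u_r + (3r^2 + 7r + 1) = (r^3 + 2r^2 − 2r + 1) + (3r^2 + 7r + 1) = r^3 + 5r^2 + 5r + 2,
and (r+1)^3 + 2·(r+1)^2 − 2·(r+1) + 1 = r^3 + 5r^2 + 5r + 2.
This completes the inductive step, so u_k = k^3 + 2k^2 − 2k + 1 for all k ≥ 0.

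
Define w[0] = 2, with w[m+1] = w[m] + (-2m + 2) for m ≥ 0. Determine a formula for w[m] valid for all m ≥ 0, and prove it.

Claim: w[m] = -m^2 + 3m + 2.

Base case: w[0] = 2, and -0^2 + 3·0 + 2 = 2.
Assume w[j] = -j^2 + 3j + 2.
Then w[j+1] = w[j] + (-2j + 2) = (-j^2 + 3j + 2) + (-2j + 2) = -j^2 + j + 4,
and -(j+1)^2 + 3·(j+1) + 2 = -j^2 + j + 4.
Hence w[m] = -m^2 + 3m + 2 for every m ≥ 0, by induction.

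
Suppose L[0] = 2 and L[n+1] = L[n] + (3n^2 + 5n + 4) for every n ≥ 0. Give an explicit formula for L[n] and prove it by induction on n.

Claim: L[n] = n^3 + n^2 + 2n + 2.

Base case: L[0] = 2, and 0^3 + 0^2 + 2·0 + 2 = 2.
Assume L[k] = k^3 + k^2 + 2k + 2.
Then L[k+1] = L[k] + (3k^2 + 5k + 4) = (k^3 + k^2 + 2k + 2) + (3k^2 + 5k + 4) = k^3 + 4k^2 + 7k + 6,
and (k+1)^3 + (k+1)^2 + 2·(k+1) + 2 = k^3 + 4k^2 + 7k + 6.
Hence L[n] = n^3 + n^2 + 2n + 2 for every n ≥ 0, by induction.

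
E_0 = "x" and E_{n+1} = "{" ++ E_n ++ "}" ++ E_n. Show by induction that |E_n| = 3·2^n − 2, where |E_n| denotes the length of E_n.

Base case: |E_0| = 1, and 3·2^0 − 2 = 1.
Assume |E_m| = 3·2^m − 2.
Then |E_{m+1}| = 1 + |E_m| + 1 + |E_m| = 2|E_m| + 2 = 2(3·2^m − 2) + 2 = 3·2^{m+1} − 4 + 2 = 3·2^{m+1} − 2.
By induction, |E_n| = 3·2^n − 2 for all n ≥ 0.

|E_n| = 3·2^n − 2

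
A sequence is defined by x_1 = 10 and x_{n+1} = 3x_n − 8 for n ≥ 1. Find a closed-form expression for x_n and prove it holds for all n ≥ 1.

Claim: x_n = 2·3^n + 4.

Base case: x_1 = 10, and 2·3^1 + 4 = 6 + 4 = 10.
Assume x_m = 2·3^m + 4 for some m ≥ 1.
Then x_{m+1} = 3x_m − 8 = 3·(2·3^m + 4) − 8 = 6·3^m + 12 − 8 = 2·3^{m+1} + 4.
So the formula holds for m+1, and by induction x_n = 2·3^n + 4 for all n ≥ 1.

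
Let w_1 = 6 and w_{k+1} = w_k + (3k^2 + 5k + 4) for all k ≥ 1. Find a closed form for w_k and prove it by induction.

Claim: w_k = k^3 + k^2 + 2k + 2.

Base case: w_1 = 6, and 1^3 + 1^2 + 2·1 + 2 = 6.
Assume w_j = j^3 + j^2 + 2j + 2.
Then w_{j+1} = w_j + (3j^2 + 5j + 4) = (j^3 + j^2 + 2j + 2) + (3j^2 + 5j + 4) = j^3 + 4j^2 + 7j + 6,
and (j+1)^3 + (j+1)^2 + 2·(j+1) + 2 = j^3 + 4j^2 + 7j + 6.
Hence w_k = k^3 + k^2 + 2k + 2 for every k ≥ 1, by induction.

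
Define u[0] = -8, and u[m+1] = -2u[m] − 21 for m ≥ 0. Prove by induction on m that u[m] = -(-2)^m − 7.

Base case: u[0] = -8, and -(-2)^0 − 7 = -1 − 7 = -8.
Assume u[r] = -(-2)^r − 7 for some r ≥ 0.
Then u[r+1] = -2u[r] − 21 = -2·(-(-2)^r − 7) − 21 = 2·(-2)^r + 14 − 21 = -(-2)^{r+1} − 7.
This completes the inductive step, so u[m] = -(-2)^m − 7 for all m ≥ 0.

u[m] = -(-2)^m − 7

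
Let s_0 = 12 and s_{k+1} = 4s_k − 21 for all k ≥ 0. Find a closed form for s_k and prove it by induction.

Claim: s_k = 5·4^k + 7.

Base case: s_0 = 12, and 5·4^0 + 7 = 5 + 7 = 12.
Assume s_m = 5·4^m + 7 for some m ≥ 0.
Then s_{m+1} = 4s_m − 21 = 4·(5·4^m + 7) − 21 = 20·4^m + 28 − 21 = 5·4^{m+1} + 7.
This completes the inductive step, so s_k = 5·4^k + 7 for all k ≥ 0.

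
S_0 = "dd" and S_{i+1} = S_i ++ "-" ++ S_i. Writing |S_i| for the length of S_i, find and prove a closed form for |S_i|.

Claim: |S_i| = 3·2^i − 1.

Base case: |S_0| = 2, and 3·2^0 − 1 = 2.
Assume |S_j| = 3·2^j − 1.
Then |S_{j+1}| = |S_j| + 1 + |S_j| = 2|S_j| + 1 = 2(3·2^j − 1) + 1 = 3·2^{j+1} − 2 + 1 = 3·2^{j+1} − 1.
By induction, |S_i| = 3·2^i − 1 for all i ≥ 0.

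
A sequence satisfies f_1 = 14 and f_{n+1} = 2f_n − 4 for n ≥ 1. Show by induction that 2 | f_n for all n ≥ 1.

Base case: f_1 = 14 = 2·7, so 2 | f_1.
Assume 2 | f_k, so f_k = 2t for some integer t.
Then f_{k+1} = 2f_k − 4 = 2·(2t) − 4 = 2(2t − 2), so 2 | f_{k+1}.
This completes the inductive step, so 2 | f_n for all n ≥ 1.

2 | f_n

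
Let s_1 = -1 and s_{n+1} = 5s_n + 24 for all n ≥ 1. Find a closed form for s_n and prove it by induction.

Claim: s_n = 5^n − 6.

Base case: s_1 = -1, and 5^1 − 6 = 5 − 6 = -1.
Assume s_r = 5^r − 6 for some r ≥ 1.
Then s_{r+1} = 5s_r + 24 = 5·(5^r − 6) + 24 = 5^{r+1} − 30 + 24 = 5^{r+1} − 6.
So the formula holds for r+1, and by induction s_n = 5^n − 6 for all n ≥ 1.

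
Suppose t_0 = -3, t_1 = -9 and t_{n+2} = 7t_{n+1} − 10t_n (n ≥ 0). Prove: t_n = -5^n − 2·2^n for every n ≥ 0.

Base cases: t_0 = -3 and -5^0 − 2·2^0 = -3; t_1 = -9 and -5^1 − 2·2^1 = -9.
Assume t_i = -5^i − 2·2^i for all 0 ≤ i ≤ j, where j ≥ 1.
Then t_{j+1} = 7t_j − 10t_{j−1} = 7·(-5^j − 2·2^j) − 10·(-5^{j−1} − 2·2^{j−1}) = -(7·5 − 10)5^{j−1} − 2·(7·2 − 10)2^{j−1} = -25·5^{j−1} − 8·2^{j−1} = -5^{j+1} − 2·2^{j+1}.
This completes the inductive step, so t_n = -5^n − 2·2^n for all n ≥ 0.

t_n = -5^n − 2·2^n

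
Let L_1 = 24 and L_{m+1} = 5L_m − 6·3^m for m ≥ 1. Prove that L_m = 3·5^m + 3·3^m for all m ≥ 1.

Base case: L_1 = 24, and 3·5^1 + 3·3^1 = 15 + 9 = 24.
Assume L_r = 3·5^r + 3·3^r for some r ≥ 1.
Then L_{r+1} = 5L_r − 6·3^r = 5·(3·5^r + 3·3^r) − 6·3^r = 3·5^{r+1} + 15·3^r − 6·3^r = 3·5^{r+1} + 9·3^r = 3·5^{r+1} + 3·3^{r+1}.
So the formula holds for r+1, and by induction L_m = 3·5^m + 3·3^m for all m ≥ 1.

L_m = 3·5^m + 3·3^m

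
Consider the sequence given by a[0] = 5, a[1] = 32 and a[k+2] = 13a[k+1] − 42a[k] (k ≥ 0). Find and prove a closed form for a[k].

Claim: a[k] = 3·6^k + 2·7^k.

Base cases: a[0] = 5 and 3·6^0 + 2·7^0 = 5; a[1] = 32 and 3·6^1 + 2·7^1 = 32.
Assume a[j] = 3·6^j + 2·7^j for all 0 ≤ j ≤ m, where m ≥ 1.
Then a[m+1] = 13a[m] − 42a[m−1] = 13·(3·6^m + 2·7^m) − 42·(3·6^{m−1} + 2·7^{m−1}) = 3·(13·6 − 42)6^{m−1} + 2·(13·7 − 42)7^{m−1} = 108·6^{m−1} + 98·7^{m−1} = 3·6^{m+1} + 2·7^{m+1}.
Hence a[k] = 3·6^k + 2·7^k for every k ≥ 0, by strong induction.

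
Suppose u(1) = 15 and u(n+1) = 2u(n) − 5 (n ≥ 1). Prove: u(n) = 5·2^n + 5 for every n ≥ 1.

Base case: u(1) = 15, and 5·2^1 + 5 = 10 + 5 = 15.
Assume u(k) = 5·2^k + 5 for some k ≥ 1.
Then u(k+1) = 2u(k) − 5 = 2·(5·2^k + 5) − 5 = 10·2^k + 10 − 5 = 5·2^{k+1} + 5.
By induction, u(n) = 5·2^n + 5 for all n ≥ 1.

u(n) = 5·2^n + 5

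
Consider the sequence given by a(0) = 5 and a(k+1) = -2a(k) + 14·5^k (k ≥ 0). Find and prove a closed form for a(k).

Claim: a(k) = 3·(-2)^k + 2·5^k.

Base case: a(0) = 5, and 3·(-2)^0 + 2·5^0 = 3 + 2 = 5.
Assume a(m) = 3·(-2)^m + 2·5^m for some m ≥ 0.
Then a(m+1) = -2a(m) + 14·5^m = -2·(3·(-2)^m + 2·5^m) + 14·5^m = 3·(-2)^{m+1} − 4·5^m + 14·5^m = 3·(-2)^{m+1} + 10·5^m = 3·(-2)^{m+1} + 2·5^{m+1}.
So the formula holds for m+1, and by induction a(k) = 3·(-2)^k + 2·5^k for all k ≥ 0.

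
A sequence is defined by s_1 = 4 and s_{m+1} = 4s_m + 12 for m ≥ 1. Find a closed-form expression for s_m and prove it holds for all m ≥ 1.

Claim: s_m = 2·4^m − 4.

Base case: s_1 = 4, and 2·4^1 − 4 = 8 − 4 = 4.
Assume s_j = 2·4^j − 4 for some j ≥ 1.
Then s_{j+1} = 4s_j + 12 = 4·(2·4^j − 4) + 12 = 8·4^j − 16 + 12 = 2·4^{j+1} − 4.
This completes the inductive step, so s_m = 2·4^m − 4 for all m ≥ 1.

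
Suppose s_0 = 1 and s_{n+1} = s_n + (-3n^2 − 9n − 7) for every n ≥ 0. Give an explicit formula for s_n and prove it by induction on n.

Claim: s_n = -n^3 − 3n^2 − 3n + 1.

Base case: s_0 = 1, and -0^3 − 3·0^2 − 3·0 + 1 = 1.
Assume s_k = -k^3 − 3k^2 − 3k + 1.
Then s_{k+1} = s_k + (-3k^2 − 9k − 7) = (-k^3 − 3k^2 − 3k + 1) + (-3k^2 − 9k − 7) = -k^3 − 6k^2 − 12k − 6,
and -(k+1)^3 − 3·(k+1)^2 − 3·(k+1) + 1 = -k^3 − 6k^2 − 12k − 6.
By induction, s_n = -n^3 − 3n^2 − 3n + 1 for all n ≥ 0.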